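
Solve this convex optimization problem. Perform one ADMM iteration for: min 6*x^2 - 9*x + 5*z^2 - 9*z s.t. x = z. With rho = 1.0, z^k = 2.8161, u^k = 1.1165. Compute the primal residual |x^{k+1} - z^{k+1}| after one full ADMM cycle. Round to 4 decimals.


ADMM iteration with rho = 1.0, z^k = 2.8161, u^k = 1.1165
Step 1: x-update.
Minimize 6*x^2 - 9*x + (1.0/2)*(x - 2.8161 + 1.1165)^2
FOC: (2*6 + 1.0)*x = 9 + 1.0*(2.8161 - 1.1165)
x^{k+1} = 0.823
Step 2: z-update.
Minimize 5*z^2 - 9*z + (1.0/2)*(0.823 - z + 1.1165)^2
FOC: (2*5 + 1.0)*z = 9 + 1.0*(0.823 + 1.1165)
z^{k+1} = 0.9945
Step 3: u-update.
u^{k+1} = 1.1165 + 0.823 - 0.9945 = 0.945
Step 4: Primal residual = |0.823 - 0.9945| = 0.1715


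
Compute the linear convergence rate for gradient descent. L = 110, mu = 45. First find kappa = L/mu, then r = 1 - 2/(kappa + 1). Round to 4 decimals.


Step 1: Compute the condition number.
kappa = L/mu = 110/45 = 2.4444
Step 2: Compute the convergence rate.
r = 1 - 2/(kappa + 1) = 1 - 2*mu/(L + mu) = (L - mu)/(L + mu) = 65/155 = 0.4194


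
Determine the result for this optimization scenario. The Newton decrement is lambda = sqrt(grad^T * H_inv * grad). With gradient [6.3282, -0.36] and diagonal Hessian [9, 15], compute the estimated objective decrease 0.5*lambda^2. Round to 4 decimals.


Step 1: H is diagonal, so H^(-1) * g = [0.7031, -0.024].
Step 2: g^T H^(-1) g = sum_i g_i^2 / H_ii
  = (6.3282)^2/9 + (-0.36)^2/15
  = 4.4496 + 0.0086 = 4.4582
Step 3: Objective decrease = 0.5 * g^T H^(-1) g = 2.2291


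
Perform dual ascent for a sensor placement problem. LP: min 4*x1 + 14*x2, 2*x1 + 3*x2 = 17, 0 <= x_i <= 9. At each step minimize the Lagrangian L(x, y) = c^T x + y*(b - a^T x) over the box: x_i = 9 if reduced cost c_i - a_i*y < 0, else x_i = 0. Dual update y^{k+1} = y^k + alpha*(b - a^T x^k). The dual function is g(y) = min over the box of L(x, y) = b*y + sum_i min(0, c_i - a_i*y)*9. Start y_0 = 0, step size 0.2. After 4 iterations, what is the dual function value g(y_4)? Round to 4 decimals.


Dual ascent for LP: min 4*x1 + 14*x2, 2*x1 + 3*x2 = 17, 0 <= x_i <= 9
Step 1: y^k = 0.0, reduced costs: (4.0, 14.0)
  x^k = (0.0, 0.0), subgradient = b - a^T x = 17.0
  y^{k+1} = 0.0 + 0.2*17.0 = 3.4
Step 2: y^k = 3.4, reduced costs: (-2.8, 3.8)
  x^k = (9.0, 0.0), subgradient = b - a^T x = -1.0
  y^{k+1} = 3.4 + 0.2*-1.0 = 3.2
Step 3: y^k = 3.2, reduced costs: (-2.4, 4.4)
  x^k = (9.0, 0.0), subgradient = b - a^T x = -1.0
  y^{k+1} = 3.2 + 0.2*-1.0 = 3.0
Step 4: y^k = 3.0, reduced costs: (-2.0, 5.0)
  x^k = (9.0, 0.0), subgradient = b - a^T x = -1.0
  y^{k+1} = 3.0 + 0.2*-1.0 = 2.8
Dual objective at y_4 = 2.8: reduced costs (-1.6, 5.6), box minimizer x = (9.0, 0.0)
g(y_4) = b*y + (c1 - a1*y)*x1 + (c2 - a2*y)*x2 = 17*2.8 + (-1.6)*9.0 + 5.6*0.0 = 47.6 - 14.4 + 0.0 = 33.2


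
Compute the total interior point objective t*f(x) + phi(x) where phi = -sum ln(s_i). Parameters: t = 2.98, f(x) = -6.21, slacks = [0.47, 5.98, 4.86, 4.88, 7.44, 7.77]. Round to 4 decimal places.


Step 1: Compute log-barrier.
ln values: [-0.755, 1.7884, 1.581, 1.5851, 2.0069, 2.0503]
phi = -(-0.755 + 1.7884 + 1.581 + 1.5851 + 2.0069 + 2.0503) = -8.2567
Step 2: Compute augmented objective.
t*f(x) = 2.98*-6.21 = -18.5058
Total = -18.5058 - 8.2567 = -26.7625


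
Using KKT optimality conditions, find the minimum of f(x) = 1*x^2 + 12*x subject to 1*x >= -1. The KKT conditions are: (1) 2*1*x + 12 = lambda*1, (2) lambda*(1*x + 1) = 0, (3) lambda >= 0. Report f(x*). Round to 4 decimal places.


Step 1: Try lambda = 0 (constraint inactive).
x_unc = -12/(2*1) = -6.0
Check: 1*-6.0 = -6.0 < -1 -- violated!
Step 2: Constraint must be active: 1*x = -1
x* = -1/1 = -1.0
lambda = (2*1*(-1.0) + 12)/1 = 10.0
Step 3: Compute optimal value.
f(x*) = 1*(-1.0)^2 + 12*(-1.0) = -11.0


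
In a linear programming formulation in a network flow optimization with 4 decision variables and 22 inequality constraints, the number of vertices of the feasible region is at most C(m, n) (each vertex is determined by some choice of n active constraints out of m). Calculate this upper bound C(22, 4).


Each vertex corresponds to some choice of n active constraints out of m, so the number of vertices is at most C(m, n) = m! / (n!(m-n)!).
m = 22, n = 4
Numerator: 22 * 21 * 20 * 19
Denominator: 4! = 24
C(22, 4) = 7315


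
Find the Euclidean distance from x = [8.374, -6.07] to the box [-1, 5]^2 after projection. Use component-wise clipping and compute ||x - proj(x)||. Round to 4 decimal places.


Project each component onto [-1, 5].
clip(8.374) = 5.0, clip(-6.07) = -1.0
Projection = [5.0, -1.0]
Squared diffs: [11.3839, 25.7049]
Distance = sqrt(37.0888) = 6.0901


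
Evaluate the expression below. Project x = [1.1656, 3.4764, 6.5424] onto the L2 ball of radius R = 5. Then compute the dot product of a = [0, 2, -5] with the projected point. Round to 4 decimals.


Step 1: Compute ||x|| (intermediates to 6 decimals).
||x|| = sqrt(1.1656^2 + 3.4764^2 + 6.5424^2) = 7.499799
Step 2: Project.
Since ||x|| > R, scale = R/||x|| = 5/7.499799 = 0.666685, proj(x) = scale * x
proj(x) = [0.777088, 2.317664, 4.36172]
Step 3: Dot product.
a^T * proj(x) = 0*0.777088 + 2*2.317664 - 5*4.36172 = -17.1733


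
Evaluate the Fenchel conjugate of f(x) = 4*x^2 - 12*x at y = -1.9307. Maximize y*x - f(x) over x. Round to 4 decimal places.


f*(y) = sup_x {y*x - a*x^2 - b*x} = sup_x {(y-b)*x - a*x^2}
FOC: (y - b) - 2a*x = 0 => x* = (y - b)/(2a)
x* = (-1.9307 + 12)/(2*4) = 1.2587
f*(-1.9307) = (y-b)^2/(4a) = (-1.9307 + 12)^2/(4*4)
= 101.3908/16 = 6.3369


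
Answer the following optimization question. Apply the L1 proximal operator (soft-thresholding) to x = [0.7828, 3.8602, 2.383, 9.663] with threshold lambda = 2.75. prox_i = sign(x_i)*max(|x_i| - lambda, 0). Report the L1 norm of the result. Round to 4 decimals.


Soft-thresholding with lambda = 2.75:
prox(0.7828) = sign(0.7828)*max(|0.7828| - 2.75, 0) = 0.0
prox(3.8602) = sign(3.8602)*max(|3.8602| - 2.75, 0) = 1.1102
prox(2.383) = sign(2.383)*max(|2.383| - 2.75, 0) = 0.0
prox(9.663) = sign(9.663)*max(|9.663| - 2.75, 0) = 6.913
prox(x) = [0.0, 1.1102, 0.0, 6.913]
||prox(x)||_1 = 0.0 + 1.1102 + 0.0 + 6.913 = 8.0232


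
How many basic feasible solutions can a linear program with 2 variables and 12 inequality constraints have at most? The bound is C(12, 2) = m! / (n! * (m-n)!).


Each vertex corresponds to some choice of n active constraints out of m, so the number of vertices is at most C(m, n) = m! / (n!(m-n)!).
m = 12, n = 2
Numerator: 12 * 11
Denominator: 2! = 2
C(12, 2) = 66


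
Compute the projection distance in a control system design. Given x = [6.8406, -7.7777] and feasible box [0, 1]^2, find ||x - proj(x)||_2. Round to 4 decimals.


Project each component onto [0, 1].
clip(6.8406) = 1.0, clip(-7.7777) = 0.0
Projection = [1.0, 0.0]
Squared diffs: [34.1126, 60.4926]
Distance = sqrt(94.6052) = 9.7265


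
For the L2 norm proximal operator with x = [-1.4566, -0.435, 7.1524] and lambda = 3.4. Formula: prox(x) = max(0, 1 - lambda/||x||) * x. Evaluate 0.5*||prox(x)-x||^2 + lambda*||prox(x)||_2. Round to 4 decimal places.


Step 1: Compute ||x||.
||x|| = 7.3122
Step 2: Compute scaling factor.
scale = max(0, 1 - 3.4/7.3122) = 0.535
Step 3: prox(x) = [-0.7793, -0.2327, 3.8267]
||prox(x)|| = 3.9122
Step 4: Proximal objective.
0.5*||prox-x||^2 = 5.78
lambda*||prox|| = 13.3015
Total = 19.0814


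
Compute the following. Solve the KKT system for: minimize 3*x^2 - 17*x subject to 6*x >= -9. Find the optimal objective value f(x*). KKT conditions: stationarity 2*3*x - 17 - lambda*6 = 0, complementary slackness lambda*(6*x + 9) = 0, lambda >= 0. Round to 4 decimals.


Step 1: Try lambda = 0 (constraint inactive).
Stationarity: 2*3*x - 17 = 0
x* = 17/(2*3) = 17/6 = 2.8333 (rounded; the exact value 17/6 is used below)
Check constraint: 6*2.8333 = 16.9998 >= -9 -- satisfied.
Step 2: Compute optimal value.
f(x*) = 3*(17/6)^2 - 17*(17/6) = -24.0833


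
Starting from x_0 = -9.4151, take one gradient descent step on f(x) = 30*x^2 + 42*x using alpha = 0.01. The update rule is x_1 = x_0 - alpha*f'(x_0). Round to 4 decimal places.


We compute the gradient at x_0 and apply the update.
f'(x) = 60*x + 42
f'(-9.4151) = 60*-9.4151 + 42 = -522.906
x_1 = -9.4151 - 0.01*-522.906 = -4.186


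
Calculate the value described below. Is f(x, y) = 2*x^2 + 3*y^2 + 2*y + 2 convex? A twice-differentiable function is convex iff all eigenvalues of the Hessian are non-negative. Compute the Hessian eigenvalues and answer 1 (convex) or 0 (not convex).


The Hessian of f(x,y) = 2*x^2 + 3*y^2 + 2*y + 2 is:
H = [[4, 0], [0, 6]]
Trace = 4 + 6 = 10
Determinant = 4*6 - (0)^2 = 24
Discriminant = (10)^2 - 4*24 = 4.0
Eigenvalues: lambda_1 = 4.0, lambda_2 = 6.0
The function is convex.

1


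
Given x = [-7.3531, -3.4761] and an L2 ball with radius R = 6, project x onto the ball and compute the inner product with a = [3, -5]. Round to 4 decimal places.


Step 1: Compute ||x|| (intermediates to 6 decimals).
||x|| = sqrt((-7.3531)^2 + (-3.4761)^2) = 8.133348
Step 2: Project.
Since ||x|| > R, scale = R/||x|| = 6/8.133348 = 0.737704, proj(x) = scale * x
proj(x) = [-5.424411, -2.564333]
Step 3: Dot product.
a^T * proj(x) = 3*(-5.424411) - 5*(-2.564333) = -3.4516


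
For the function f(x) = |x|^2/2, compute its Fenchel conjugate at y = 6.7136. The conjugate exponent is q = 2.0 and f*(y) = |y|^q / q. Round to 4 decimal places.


The conjugate exponent q satisfies 1/p + 1/q = 1.
p = 2, so q = 2/(2 - 1) = 2.0
|y|^q = 6.7136^2.0 = 45.0724
f*(6.7136) = 45.0724 / 2.0 = 22.5362


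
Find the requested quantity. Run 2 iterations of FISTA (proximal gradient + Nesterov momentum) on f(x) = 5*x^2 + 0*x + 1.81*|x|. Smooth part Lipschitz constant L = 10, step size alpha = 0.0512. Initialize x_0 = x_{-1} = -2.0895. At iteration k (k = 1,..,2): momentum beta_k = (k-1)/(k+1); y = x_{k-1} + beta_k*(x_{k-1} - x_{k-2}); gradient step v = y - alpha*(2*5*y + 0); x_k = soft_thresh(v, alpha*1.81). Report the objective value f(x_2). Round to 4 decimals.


FISTA on f(x) = 5*x^2 + 0*x + 1.81*|x|
L = 10, alpha = 0.0512
Iteration 1: beta = 0.0, y = -2.0895 + 0.0*(-2.0895 + 2.0895) = -2.0895
  grad(y) = -20.895, v = y - alpha*grad = -1.0197
  prox(v) = soft_thresh(-1.0197, 0.0927) = -0.927
Iteration 2: beta = 0.3333, y = -0.927 + 0.3333*(-0.927 + 2.0895) = -0.5395
  grad(y) = -5.3951, v = y - alpha*grad = -0.2633
  prox(v) = soft_thresh(-0.2633, 0.0927) = -0.1706
f(x_2) = 5*(-0.1706)^2 + 0*(-0.1706) + 1.81*|-0.1706| = 0.4543


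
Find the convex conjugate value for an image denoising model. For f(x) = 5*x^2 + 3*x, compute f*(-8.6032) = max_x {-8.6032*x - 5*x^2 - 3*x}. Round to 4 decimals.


f*(y) = sup_x {y*x - a*x^2 - b*x} = sup_x {(y-b)*x - a*x^2}
FOC: (y - b) - 2a*x = 0 => x* = (y - b)/(2a)
x* = (-8.6032 - 3)/(2*5) = -1.1603
f*(-8.6032) = (y-b)^2/(4a) = (-8.6032 - 3)^2/(4*5)
= 134.6343/20 = 6.7317


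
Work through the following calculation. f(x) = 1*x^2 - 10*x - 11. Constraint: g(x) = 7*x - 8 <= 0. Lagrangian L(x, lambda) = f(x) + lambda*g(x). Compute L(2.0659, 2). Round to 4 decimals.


Step 1: Evaluate f(x).
f(2.0659) = 1*2.0659^2 - 10*2.0659 - 11 = -27.3911
Step 2: Evaluate g(x).
g(2.0659) = 7*2.0659 - 8 = 6.4613
Step 3: Compute Lagrangian.
L = -27.3911 + 2*6.4613 = -14.4685


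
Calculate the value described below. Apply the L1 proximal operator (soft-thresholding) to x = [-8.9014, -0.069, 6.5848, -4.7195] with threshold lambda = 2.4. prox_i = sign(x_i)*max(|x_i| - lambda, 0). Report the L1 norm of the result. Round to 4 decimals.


Soft-thresholding with lambda = 2.4:
prox(-8.9014) = sign(-8.9014)*max(|-8.9014| - 2.4, 0) = -6.5014
prox(-0.069) = sign(-0.069)*max(|-0.069| - 2.4, 0) = 0.0
prox(6.5848) = sign(6.5848)*max(|6.5848| - 2.4, 0) = 4.1848
prox(-4.7195) = sign(-4.7195)*max(|-4.7195| - 2.4, 0) = -2.3195
prox(x) = [-6.5014, 0.0, 4.1848, -2.3195]
||prox(x)||_1 = 6.5014 + 0.0 + 4.1848 + 2.3195 = 13.0057


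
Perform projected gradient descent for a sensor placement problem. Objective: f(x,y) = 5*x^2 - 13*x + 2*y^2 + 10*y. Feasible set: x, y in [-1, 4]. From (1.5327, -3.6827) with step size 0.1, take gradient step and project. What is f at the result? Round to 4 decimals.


Step 1: Compute gradient at (1.5327, -3.6827).
grad_x = 2*5*1.5327 - 13 = 2.327
grad_y = 2*2*-3.6827 + 10 = -4.7308
Step 2: Gradient step.
x_raw = 1.5327 - 0.1*2.327 = 1.3
y_raw = -3.6827 - 0.1*-4.7308 = -3.2096
Step 3: Project onto [-1, 4].
x_proj = clip(1.3) = 1.3
y_proj = clip(-3.2096) = -1.0
Step 4: Evaluate f.
f(1.3, -1.0) = -16.45


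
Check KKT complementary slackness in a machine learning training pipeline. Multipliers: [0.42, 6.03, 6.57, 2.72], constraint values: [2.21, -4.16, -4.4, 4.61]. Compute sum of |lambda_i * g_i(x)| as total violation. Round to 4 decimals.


KKT complementary slackness check:
lambda_1 * g_1 = 0.42 * 2.21 = 0.9282
lambda_2 * g_2 = 6.03 * -4.16 = -25.0848
lambda_3 * g_3 = 6.57 * -4.4 = -28.908
lambda_4 * g_4 = 2.72 * 4.61 = 12.5392
Total violation = 0.9282 + 25.0848 + 28.908 + 12.5392 = 67.4602


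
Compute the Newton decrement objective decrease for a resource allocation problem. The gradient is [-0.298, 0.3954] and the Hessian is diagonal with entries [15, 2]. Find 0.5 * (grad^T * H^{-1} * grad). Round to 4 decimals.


Step 1: H is diagonal, so H^(-1) * g = [-0.0199, 0.1977].
Step 2: g^T H^(-1) g = sum_i g_i^2 / H_ii
  = (-0.298)^2/15 + (0.3954)^2/2
  = 0.0059 + 0.0782 = 0.0841
Step 3: Objective decrease = 0.5 * g^T H^(-1) g = 0.042


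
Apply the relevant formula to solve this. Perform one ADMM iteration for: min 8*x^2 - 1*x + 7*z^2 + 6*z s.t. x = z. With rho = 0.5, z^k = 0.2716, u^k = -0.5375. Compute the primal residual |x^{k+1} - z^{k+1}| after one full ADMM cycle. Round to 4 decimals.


ADMM iteration with rho = 0.5, z^k = 0.2716, u^k = -0.5375
Step 1: x-update.
Minimize 8*x^2 - 1*x + (0.5/2)*(x - 0.2716 - 0.5375)^2
FOC: (2*8 + 0.5)*x = 1 + 0.5*(0.2716 + 0.5375)
x^{k+1} = 0.0851
Step 2: z-update.
Minimize 7*z^2 + 6*z + (0.5/2)*(0.0851 - z - 0.5375)^2
FOC: (2*7 + 0.5)*z = -6 + 0.5*(0.0851 - 0.5375)
z^{k+1} = -0.4294
Step 3: u-update.
u^{k+1} = -0.5375 + 0.0851 + 0.4294 = -0.023
Step 4: Primal residual = |0.0851 + 0.4294| = 0.5145


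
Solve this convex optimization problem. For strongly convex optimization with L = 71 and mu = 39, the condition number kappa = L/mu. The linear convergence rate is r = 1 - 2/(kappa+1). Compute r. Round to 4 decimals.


Step 1: Compute the condition number.
kappa = L/mu = 71/39 = 1.8205
Step 2: Compute the convergence rate.
r = 1 - 2/(kappa + 1) = 1 - 2*mu/(L + mu) = (L - mu)/(L + mu) = 32/110 = 0.2909


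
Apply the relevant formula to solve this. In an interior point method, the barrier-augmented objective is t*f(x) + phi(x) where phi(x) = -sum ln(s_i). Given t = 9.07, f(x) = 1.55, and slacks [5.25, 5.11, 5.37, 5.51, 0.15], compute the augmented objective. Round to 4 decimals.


Step 1: Compute log-barrier.
ln values: [1.6582, 1.6312, 1.6808, 1.7066, -1.8971]
phi = -(1.6582 + 1.6312 + 1.6808 + 1.7066 - 1.8971) = -4.7797
Step 2: Compute augmented objective.
t*f(x) = 9.07*1.55 = 14.0585
Total = 14.0585 - 4.7797 = 9.2788


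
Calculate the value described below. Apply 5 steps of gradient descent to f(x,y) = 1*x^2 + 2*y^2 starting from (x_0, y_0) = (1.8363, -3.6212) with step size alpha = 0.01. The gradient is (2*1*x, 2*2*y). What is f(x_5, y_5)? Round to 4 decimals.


Gradient descent on f(x,y) = 1*x^2 + 2*y^2.
Starting point: (1.8363, -3.6212), alpha = 0.01
Step 1: grad_x = 2*1*1.8363 = 3.6726, grad_y = 2*2*-3.6212 = -14.4848
  x_1 = 1.8363 - 0.01*3.6726 = 1.7996
  y_1 = -3.6212 - 0.01*-14.4848 = -3.4764
Step 2: grad_x = 2*1*1.7996 = 3.5991, grad_y = 2*2*-3.4764 = -13.9054
  x_2 = 1.7996 - 0.01*3.5991 = 1.7636
  y_2 = -3.4764 - 0.01*-13.9054 = -3.3373
Step 3: grad_x = 2*1*1.7636 = 3.5272, grad_y = 2*2*-3.3373 = -13.3492
  x_3 = 1.7636 - 0.01*3.5272 = 1.7283
  y_3 = -3.3373 - 0.01*-13.3492 = -3.2038
Step 4: grad_x = 2*1*1.7283 = 3.4566, grad_y = 2*2*-3.2038 = -12.8152
  x_4 = 1.7283 - 0.01*3.4566 = 1.6937
  y_4 = -3.2038 - 0.01*-12.8152 = -3.0757
Step 5: grad_x = 2*1*1.6937 = 3.3875, grad_y = 2*2*-3.0757 = -12.3026
  x_5 = 1.6937 - 0.01*3.3875 = 1.6599
  y_5 = -3.0757 - 0.01*-12.3026 = -2.9526
f(1.6599, -2.9526) = 1*1.6599^2 + 2*(-2.9526)^2 = 20.1912


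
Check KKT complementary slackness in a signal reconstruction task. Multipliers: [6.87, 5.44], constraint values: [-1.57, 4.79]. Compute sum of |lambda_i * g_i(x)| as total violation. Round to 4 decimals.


KKT complementary slackness check:
lambda_1 * g_1 = 6.87 * -1.57 = -10.7859
lambda_2 * g_2 = 5.44 * 4.79 = 26.0576
Total violation = 10.7859 + 26.0576 = 36.8435


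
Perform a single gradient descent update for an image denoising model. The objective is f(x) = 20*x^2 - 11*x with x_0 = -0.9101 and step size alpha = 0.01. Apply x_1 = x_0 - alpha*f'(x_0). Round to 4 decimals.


We compute the gradient at x_0 and apply the update.
f'(x) = 40*x - 11
f'(-0.9101) = 40*-0.9101 - 11 = -47.404
x_1 = -0.9101 - 0.01*-47.404 = -0.4361


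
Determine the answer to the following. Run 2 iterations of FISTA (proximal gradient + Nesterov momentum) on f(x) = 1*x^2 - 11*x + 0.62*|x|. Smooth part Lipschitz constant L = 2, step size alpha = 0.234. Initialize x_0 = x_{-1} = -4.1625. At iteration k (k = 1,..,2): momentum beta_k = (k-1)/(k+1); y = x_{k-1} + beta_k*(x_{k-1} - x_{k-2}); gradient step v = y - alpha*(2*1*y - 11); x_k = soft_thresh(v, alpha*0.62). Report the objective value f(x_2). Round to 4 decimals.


FISTA on f(x) = 1*x^2 - 11*x + 0.62*|x|
L = 2, alpha = 0.234
Iteration 1: beta = 0.0, y = -4.1625 + 0.0*(-4.1625 + 4.1625) = -4.1625
  grad(y) = -19.325, v = y - alpha*grad = 0.3596
  prox(v) = soft_thresh(0.3596, 0.1451) = 0.2145
Iteration 2: beta = 0.3333, y = 0.2145 + 0.3333*(0.2145 + 4.1625) = 1.6735
  grad(y) = -7.6531, v = y - alpha*grad = 3.4643
  prox(v) = soft_thresh(3.4643, 0.1451) = 3.3192
f(x_2) = 1*3.3192^2 - 11*3.3192 + 0.62*|3.3192| = -23.4362


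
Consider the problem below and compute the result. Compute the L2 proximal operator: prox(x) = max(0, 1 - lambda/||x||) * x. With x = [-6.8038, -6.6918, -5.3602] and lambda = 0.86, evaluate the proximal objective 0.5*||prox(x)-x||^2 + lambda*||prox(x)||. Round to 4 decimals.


Step 1: Compute ||x||.
||x|| = 10.9455
Step 2: Compute scaling factor.
scale = max(0, 1 - 0.86/10.9455) = 0.9214
Step 3: prox(x) = [-6.2692, -6.166, -4.939]
||prox(x)|| = 10.0855
Step 4: Proximal objective.
0.5*||prox-x||^2 = 0.3698
lambda*||prox|| = 8.6735
Total = 9.0433


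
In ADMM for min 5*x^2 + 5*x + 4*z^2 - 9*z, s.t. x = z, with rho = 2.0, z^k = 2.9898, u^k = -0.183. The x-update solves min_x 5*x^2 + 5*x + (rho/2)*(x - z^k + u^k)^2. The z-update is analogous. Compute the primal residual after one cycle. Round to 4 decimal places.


ADMM iteration with rho = 2.0, z^k = 2.9898, u^k = -0.183
Step 1: x-update.
Minimize 5*x^2 + 5*x + (2.0/2)*(x - 2.9898 - 0.183)^2
FOC: (2*5 + 2.0)*x = -5 + 2.0*(2.9898 + 0.183)
x^{k+1} = 0.1121
Step 2: z-update.
Minimize 4*z^2 - 9*z + (2.0/2)*(0.1121 - z - 0.183)^2
FOC: (2*4 + 2.0)*z = 9 + 2.0*(0.1121 - 0.183)
z^{k+1} = 0.8858
Step 3: u-update.
u^{k+1} = -0.183 + 0.1121 - 0.8858 = -0.9567
Step 4: Primal residual = |0.1121 - 0.8858| = 0.7737


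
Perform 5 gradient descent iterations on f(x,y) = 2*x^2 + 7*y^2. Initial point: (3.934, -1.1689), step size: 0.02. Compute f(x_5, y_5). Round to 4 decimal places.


Gradient descent on f(x,y) = 2*x^2 + 7*y^2.
Starting point: (3.934, -1.1689), alpha = 0.02
Step 1: grad_x = 2*2*3.934 = 15.736, grad_y = 2*7*-1.1689 = -16.3646
  x_1 = 3.934 - 0.02*15.736 = 3.6193
  y_1 = -1.1689 - 0.02*-16.3646 = -0.8416
Step 2: grad_x = 2*2*3.6193 = 14.4771, grad_y = 2*7*-0.8416 = -11.7825
  x_2 = 3.6193 - 0.02*14.4771 = 3.3297
  y_2 = -0.8416 - 0.02*-11.7825 = -0.606
Step 3: grad_x = 2*2*3.3297 = 13.319, grad_y = 2*7*-0.606 = -8.4834
  x_3 = 3.3297 - 0.02*13.319 = 3.0634
  y_3 = -0.606 - 0.02*-8.4834 = -0.4363
Step 4: grad_x = 2*2*3.0634 = 12.2534, grad_y = 2*7*-0.4363 = -6.1081
  x_4 = 3.0634 - 0.02*12.2534 = 2.8183
  y_4 = -0.4363 - 0.02*-6.1081 = -0.3141
Step 5: grad_x = 2*2*2.8183 = 11.2732, grad_y = 2*7*-0.3141 = -4.3978
  x_5 = 2.8183 - 0.02*11.2732 = 2.5928
  y_5 = -0.3141 - 0.02*-4.3978 = -0.2262
f(2.5928, -0.2262) = 2*2.5928^2 + 7*(-0.2262)^2 = 13.8036


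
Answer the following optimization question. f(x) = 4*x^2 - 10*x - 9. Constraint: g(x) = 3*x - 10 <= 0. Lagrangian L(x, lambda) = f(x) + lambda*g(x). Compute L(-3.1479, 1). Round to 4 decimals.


Step 1: Evaluate f(x).
f(-3.1479) = 4*(-3.1479)^2 - 10*(-3.1479) - 9 = 62.1161
Step 2: Evaluate g(x).
g(-3.1479) = 3*-3.1479 - 10 = -19.4437
Step 3: Compute Lagrangian.
L = 62.1161 + 1*-19.4437 = 42.6724


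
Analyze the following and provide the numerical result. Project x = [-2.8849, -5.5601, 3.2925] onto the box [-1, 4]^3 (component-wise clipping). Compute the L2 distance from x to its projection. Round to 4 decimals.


Project each component onto [-1, 4].
clip(-2.8849) = -1.0, clip(-5.5601) = -1.0, clip(3.2925) = 3.2925
Projection = [-1.0, -1.0, 3.2925]
Squared diffs: [3.5528, 20.7945, 0.0]
Distance = sqrt(24.3473) = 4.9343


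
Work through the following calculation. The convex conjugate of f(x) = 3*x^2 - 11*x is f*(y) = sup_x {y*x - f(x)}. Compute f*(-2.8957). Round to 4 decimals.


f*(y) = sup_x {y*x - a*x^2 - b*x} = sup_x {(y-b)*x - a*x^2}
FOC: (y - b) - 2a*x = 0 => x* = (y - b)/(2a)
x* = (-2.8957 + 11)/(2*3) = 1.3507
f*(-2.8957) = (y-b)^2/(4a) = (-2.8957 + 11)^2/(4*3)
= 65.6797/12 = 5.4733


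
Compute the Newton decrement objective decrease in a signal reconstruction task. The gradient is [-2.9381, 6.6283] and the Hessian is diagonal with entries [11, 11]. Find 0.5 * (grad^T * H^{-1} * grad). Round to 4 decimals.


Step 1: H is diagonal, so H^(-1) * g = [-0.2671, 0.6026].
Step 2: g^T H^(-1) g = sum_i g_i^2 / H_ii
  = (-2.9381)^2/11 + (6.6283)^2/11
  = 0.7848 + 3.994 = 4.7788
Step 3: Objective decrease = 0.5 * g^T H^(-1) g = 2.3894


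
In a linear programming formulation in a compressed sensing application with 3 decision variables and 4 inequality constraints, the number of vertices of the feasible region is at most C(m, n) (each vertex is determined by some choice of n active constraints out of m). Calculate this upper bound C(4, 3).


Each vertex corresponds to some choice of n active constraints out of m, so the number of vertices is at most C(m, n) = m! / (n!(m-n)!).
m = 4, n = 3
Numerator: 4 * 3 * 2
Denominator: 3! = 6
C(4, 3) = 4


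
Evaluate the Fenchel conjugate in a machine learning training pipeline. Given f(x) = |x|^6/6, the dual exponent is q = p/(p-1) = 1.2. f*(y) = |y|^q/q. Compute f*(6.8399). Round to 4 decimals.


The conjugate exponent q satisfies 1/p + 1/q = 1.
p = 6, so q = 6/(6 - 1) = 1.2
|y|^q = 6.8399^1.2 = 10.0475
f*(6.8399) = 10.0475 / 1.2 = 8.3729


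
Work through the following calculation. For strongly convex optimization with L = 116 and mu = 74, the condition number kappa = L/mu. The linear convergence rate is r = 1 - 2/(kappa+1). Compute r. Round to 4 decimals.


Step 1: Compute the condition number.
kappa = L/mu = 116/74 = 1.5676
Step 2: Compute the convergence rate.
r = 1 - 2/(kappa + 1) = 1 - 2*mu/(L + mu) = (L - mu)/(L + mu) = 42/190 = 0.2211


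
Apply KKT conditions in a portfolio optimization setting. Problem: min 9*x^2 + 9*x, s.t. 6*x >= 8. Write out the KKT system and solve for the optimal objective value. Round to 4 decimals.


Step 1: Try lambda = 0 (constraint inactive).
x_unc = -9/(2*9) = -0.5
Check: 6*-0.5 = -3.0 < 8 -- violated!
Step 2: Constraint must be active: 6*x = 8
x* = 8/6 = 4/3 = 1.3333 (rounded; the exact value 4/3 is used below)
lambda = (2*9*(4/3) + 9)/6 = 5.5
Step 3: Compute optimal value.
f(x*) = 9*(4/3)^2 + 9*(4/3) = 28.0


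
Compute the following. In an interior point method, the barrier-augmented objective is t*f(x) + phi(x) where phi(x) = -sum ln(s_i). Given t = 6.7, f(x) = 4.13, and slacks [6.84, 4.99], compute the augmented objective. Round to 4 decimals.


Step 1: Compute log-barrier.
ln values: [1.9228, 1.6074]
phi = -(1.9228 + 1.6074) = -3.5302
Step 2: Compute augmented objective.
t*f(x) = 6.7*4.13 = 27.671
Total = 27.671 - 3.5302 = 24.1408


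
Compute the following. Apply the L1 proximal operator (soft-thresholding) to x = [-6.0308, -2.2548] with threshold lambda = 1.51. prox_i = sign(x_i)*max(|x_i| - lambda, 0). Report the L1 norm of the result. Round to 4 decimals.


Soft-thresholding with lambda = 1.51:
prox(-6.0308) = sign(-6.0308)*max(|-6.0308| - 1.51, 0) = -4.5208
prox(-2.2548) = sign(-2.2548)*max(|-2.2548| - 1.51, 0) = -0.7448
prox(x) = [-4.5208, -0.7448]
||prox(x)||_1 = 4.5208 + 0.7448 = 5.2656


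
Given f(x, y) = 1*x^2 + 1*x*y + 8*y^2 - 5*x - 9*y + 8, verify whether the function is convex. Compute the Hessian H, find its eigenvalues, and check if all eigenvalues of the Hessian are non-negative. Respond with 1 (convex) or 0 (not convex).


The Hessian of f(x,y) = 1*x^2 + 1*x*y + 8*y^2 - 5*x - 9*y + 8 is:
H = [[2, 1], [1, 16]]
Trace = 2 + 16 = 18
Determinant = 2*16 - (1)^2 = 31
Discriminant = (18)^2 - 4*31 = 200.0
Eigenvalues: lambda_1 = 1.9289, lambda_2 = 16.0711
The function is convex.

1


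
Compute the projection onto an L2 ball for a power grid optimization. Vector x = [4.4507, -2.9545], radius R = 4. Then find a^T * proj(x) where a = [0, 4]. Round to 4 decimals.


Step 1: Compute ||x|| (intermediates to 6 decimals).
||x|| = sqrt(4.4507^2 + (-2.9545)^2) = 5.342078
Step 2: Project.
Since ||x|| > R, scale = R/||x|| = 4/5.342078 = 0.748772, proj(x) = scale * x
proj(x) = [3.33256, -2.212247]
Step 3: Dot product.
a^T * proj(x) = 0*3.33256 + 4*(-2.212247) = -8.849


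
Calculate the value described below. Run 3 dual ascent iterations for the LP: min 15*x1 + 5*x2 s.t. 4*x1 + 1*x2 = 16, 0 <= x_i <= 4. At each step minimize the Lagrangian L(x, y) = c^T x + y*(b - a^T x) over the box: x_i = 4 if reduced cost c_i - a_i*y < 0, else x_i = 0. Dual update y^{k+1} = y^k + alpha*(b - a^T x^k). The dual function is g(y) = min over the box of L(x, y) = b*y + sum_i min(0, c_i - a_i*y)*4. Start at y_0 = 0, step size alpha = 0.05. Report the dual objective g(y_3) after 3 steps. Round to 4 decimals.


Dual ascent for LP: min 15*x1 + 5*x2, 4*x1 + 1*x2 = 16, 0 <= x_i <= 4
Step 1: y^k = 0.0, reduced costs: (15.0, 5.0)
  x^k = (0.0, 0.0), subgradient = b - a^T x = 16.0
  y^{k+1} = 0.0 + 0.05*16.0 = 0.8
Step 2: y^k = 0.8, reduced costs: (11.8, 4.2)
  x^k = (0.0, 0.0), subgradient = b - a^T x = 16.0
  y^{k+1} = 0.8 + 0.05*16.0 = 1.6
Step 3: y^k = 1.6, reduced costs: (8.6, 3.4)
  x^k = (0.0, 0.0), subgradient = b - a^T x = 16.0
  y^{k+1} = 1.6 + 0.05*16.0 = 2.4
Dual objective at y_3 = 2.4: reduced costs (5.4, 2.6), box minimizer x = (0.0, 0.0)
g(y_3) = b*y + (c1 - a1*y)*x1 + (c2 - a2*y)*x2 = 16*2.4 + 5.4*0.0 + 2.6*0.0 = 38.4 + 0.0 + 0.0 = 38.4


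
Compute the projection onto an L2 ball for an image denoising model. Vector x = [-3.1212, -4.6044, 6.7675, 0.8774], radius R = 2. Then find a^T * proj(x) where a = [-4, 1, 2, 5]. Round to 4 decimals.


Step 1: Compute ||x|| (intermediates to 6 decimals).
||x|| = sqrt((-3.1212)^2 + (-4.6044)^2 + 6.7675^2 + 0.8774^2) = 8.804049
Step 2: Project.
Since ||x|| > R, scale = R/||x|| = 2/8.804049 = 0.227168, proj(x) = scale * x
proj(x) = [-0.709037, -1.045972, 1.537359, 0.199317]
Step 3: Dot product.
a^T * proj(x) = -4*(-0.709037) + 1*(-1.045972) + 2*1.537359 + 5*0.199317 = 5.8615


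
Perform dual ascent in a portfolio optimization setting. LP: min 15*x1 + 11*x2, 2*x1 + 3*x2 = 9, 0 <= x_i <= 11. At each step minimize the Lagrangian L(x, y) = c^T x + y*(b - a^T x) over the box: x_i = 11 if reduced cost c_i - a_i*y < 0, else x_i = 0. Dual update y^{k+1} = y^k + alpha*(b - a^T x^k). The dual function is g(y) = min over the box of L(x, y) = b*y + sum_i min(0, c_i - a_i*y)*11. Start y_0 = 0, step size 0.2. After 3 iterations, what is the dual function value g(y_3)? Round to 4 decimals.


Dual ascent for LP: min 15*x1 + 11*x2, 2*x1 + 3*x2 = 9, 0 <= x_i <= 11
Step 1: y^k = 0.0, reduced costs: (15.0, 11.0)
  x^k = (0.0, 0.0), subgradient = b - a^T x = 9.0
  y^{k+1} = 0.0 + 0.2*9.0 = 1.8
Step 2: y^k = 1.8, reduced costs: (11.4, 5.6)
  x^k = (0.0, 0.0), subgradient = b - a^T x = 9.0
  y^{k+1} = 1.8 + 0.2*9.0 = 3.6
Step 3: y^k = 3.6, reduced costs: (7.8, 0.2)
  x^k = (0.0, 0.0), subgradient = b - a^T x = 9.0
  y^{k+1} = 3.6 + 0.2*9.0 = 5.4
Dual objective at y_3 = 5.4: reduced costs (4.2, -5.2), box minimizer x = (0.0, 11.0)
g(y_3) = b*y + (c1 - a1*y)*x1 + (c2 - a2*y)*x2 = 9*5.4 + 4.2*0.0 + (-5.2)*11.0 = 48.6 + 0.0 - 57.2 = -8.6


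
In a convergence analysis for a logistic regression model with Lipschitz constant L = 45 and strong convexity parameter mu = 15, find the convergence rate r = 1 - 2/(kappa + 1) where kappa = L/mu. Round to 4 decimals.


Step 1: Compute the condition number.
kappa = L/mu = 45/15 = 3.0
Step 2: Compute the convergence rate.
r = 1 - 2/(kappa + 1) = 1 - 2*mu/(L + mu) = (L - mu)/(L + mu) = 30/60 = 0.5


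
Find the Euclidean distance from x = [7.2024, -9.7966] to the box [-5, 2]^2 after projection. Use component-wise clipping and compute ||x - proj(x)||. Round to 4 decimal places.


Project each component onto [-5, 2].
clip(7.2024) = 2.0, clip(-9.7966) = -5.0
Projection = [2.0, -5.0]
Squared diffs: [27.065, 23.0074]
Distance = sqrt(50.0724) = 7.0762


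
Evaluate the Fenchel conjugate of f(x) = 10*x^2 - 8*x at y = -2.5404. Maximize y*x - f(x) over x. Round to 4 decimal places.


f*(y) = sup_x {y*x - a*x^2 - b*x} = sup_x {(y-b)*x - a*x^2}
FOC: (y - b) - 2a*x = 0 => x* = (y - b)/(2a)
x* = (-2.5404 + 8)/(2*10) = 0.273
f*(-2.5404) = (y-b)^2/(4a) = (-2.5404 + 8)^2/(4*10)
= 29.8072/40 = 0.7452


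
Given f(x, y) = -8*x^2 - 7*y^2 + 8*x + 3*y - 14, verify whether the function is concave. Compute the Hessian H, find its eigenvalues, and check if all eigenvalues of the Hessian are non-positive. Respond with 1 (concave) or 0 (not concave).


The Hessian of f(x,y) = -8*x^2 - 7*y^2 + 8*x + 3*y - 14 is:
H = [[-16, 0], [0, -14]]
Trace = -16 - 14 = -30
Determinant = -16*-14 - (0)^2 = 224
Discriminant = (-30)^2 - 4*224 = 4.0
Eigenvalues: lambda_1 = -16.0, lambda_2 = -14.0
The function is concave.

1


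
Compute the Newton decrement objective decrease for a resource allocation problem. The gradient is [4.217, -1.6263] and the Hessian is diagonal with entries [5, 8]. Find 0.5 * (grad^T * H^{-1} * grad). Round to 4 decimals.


Step 1: H is diagonal, so H^(-1) * g = [0.8434, -0.2033].
Step 2: g^T H^(-1) g = sum_i g_i^2 / H_ii
  = (4.217)^2/5 + (-1.6263)^2/8
  = 3.5566 + 0.3306 = 3.8872
Step 3: Objective decrease = 0.5 * g^T H^(-1) g = 1.9436


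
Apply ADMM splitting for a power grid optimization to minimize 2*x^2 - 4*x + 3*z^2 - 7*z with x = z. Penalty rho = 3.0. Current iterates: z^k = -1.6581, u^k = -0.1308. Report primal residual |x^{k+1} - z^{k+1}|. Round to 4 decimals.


ADMM iteration with rho = 3.0, z^k = -1.6581, u^k = -0.1308
Step 1: x-update.
Minimize 2*x^2 - 4*x + (3.0/2)*(x + 1.6581 - 0.1308)^2
FOC: (2*2 + 3.0)*x = 4 + 3.0*(-1.6581 + 0.1308)
x^{k+1} = -0.0831
Step 2: z-update.
Minimize 3*z^2 - 7*z + (3.0/2)*(-0.0831 - z - 0.1308)^2
FOC: (2*3 + 3.0)*z = 7 + 3.0*(-0.0831 - 0.1308)
z^{k+1} = 0.7065
Step 3: u-update.
u^{k+1} = -0.1308 - 0.0831 - 0.7065 = -0.9204
Step 4: Primal residual = |-0.0831 - 0.7065| = 0.7896


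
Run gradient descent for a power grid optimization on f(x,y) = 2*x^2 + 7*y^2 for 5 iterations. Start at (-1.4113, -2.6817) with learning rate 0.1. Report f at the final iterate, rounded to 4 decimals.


Gradient descent on f(x,y) = 2*x^2 + 7*y^2.
Starting point: (-1.4113, -2.6817), alpha = 0.1
Step 1: grad_x = 2*2*-1.4113 = -5.6452, grad_y = 2*7*-2.6817 = -37.5438
  x_1 = -1.4113 - 0.1*-5.6452 = -0.8468
  y_1 = -2.6817 - 0.1*-37.5438 = 1.0727
Step 2: grad_x = 2*2*-0.8468 = -3.3871, grad_y = 2*7*1.0727 = 15.0175
  x_2 = -0.8468 - 0.1*-3.3871 = -0.5081
  y_2 = 1.0727 - 0.1*15.0175 = -0.4291
Step 3: grad_x = 2*2*-0.5081 = -2.0323, grad_y = 2*7*-0.4291 = -6.007
  x_3 = -0.5081 - 0.1*-2.0323 = -0.3048
  y_3 = -0.4291 - 0.1*-6.007 = 0.1716
Step 4: grad_x = 2*2*-0.3048 = -1.2194, grad_y = 2*7*0.1716 = 2.4028
  x_4 = -0.3048 - 0.1*-1.2194 = -0.1829
  y_4 = 0.1716 - 0.1*2.4028 = -0.0687
Step 5: grad_x = 2*2*-0.1829 = -0.7316, grad_y = 2*7*-0.0687 = -0.9611
  x_5 = -0.1829 - 0.1*-0.7316 = -0.1097
  y_5 = -0.0687 - 0.1*-0.9611 = 0.0275
f(-0.1097, 0.0275) = 2*(-0.1097)^2 + 7*0.0275^2 = 0.0294


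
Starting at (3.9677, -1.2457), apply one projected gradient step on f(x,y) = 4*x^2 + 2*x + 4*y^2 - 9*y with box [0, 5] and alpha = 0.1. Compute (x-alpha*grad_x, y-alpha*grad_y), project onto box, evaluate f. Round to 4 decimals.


Step 1: Compute gradient at (3.9677, -1.2457).
grad_x = 2*4*3.9677 + 2 = 33.7416
grad_y = 2*4*-1.2457 - 9 = -18.9656
Step 2: Gradient step.
x_raw = 3.9677 - 0.1*33.7416 = 0.5935
y_raw = -1.2457 - 0.1*-18.9656 = 0.6509
Step 3: Project onto [0, 5].
x_proj = clip(0.5935) = 0.5935
y_proj = clip(0.6509) = 0.6509
Step 4: Evaluate f.
f(0.5935, 0.6509) = -1.567


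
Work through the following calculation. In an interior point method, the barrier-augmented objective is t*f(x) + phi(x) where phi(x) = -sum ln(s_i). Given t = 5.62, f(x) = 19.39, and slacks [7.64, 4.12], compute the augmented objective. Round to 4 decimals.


Step 1: Compute log-barrier.
ln values: [2.0334, 1.4159]
phi = -(2.0334 + 1.4159) = -3.4493
Step 2: Compute augmented objective.
t*f(x) = 5.62*19.39 = 108.9718
Total = 108.9718 - 3.4493 = 105.5225


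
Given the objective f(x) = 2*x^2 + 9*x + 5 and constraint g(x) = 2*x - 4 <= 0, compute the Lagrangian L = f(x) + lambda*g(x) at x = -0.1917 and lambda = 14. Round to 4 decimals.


Step 1: Evaluate f(x).
f(-0.1917) = 2*(-0.1917)^2 + 9*(-0.1917) + 5 = 3.3482
Step 2: Evaluate g(x).
g(-0.1917) = 2*-0.1917 - 4 = -4.3834
Step 3: Compute Lagrangian.
L = 3.3482 + 14*-4.3834 = -58.0194


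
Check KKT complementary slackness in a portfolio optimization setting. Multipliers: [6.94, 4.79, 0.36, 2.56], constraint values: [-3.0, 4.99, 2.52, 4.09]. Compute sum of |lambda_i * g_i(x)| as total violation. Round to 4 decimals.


KKT complementary slackness check:
lambda_1 * g_1 = 6.94 * -3.0 = -20.82
lambda_2 * g_2 = 4.79 * 4.99 = 23.9021
lambda_3 * g_3 = 0.36 * 2.52 = 0.9072
lambda_4 * g_4 = 2.56 * 4.09 = 10.4704
Total violation = 20.82 + 23.9021 + 0.9072 + 10.4704 = 56.0997


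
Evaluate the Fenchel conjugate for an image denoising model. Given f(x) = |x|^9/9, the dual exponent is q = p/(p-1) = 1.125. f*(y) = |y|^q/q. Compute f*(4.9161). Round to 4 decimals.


The conjugate exponent q satisfies 1/p + 1/q = 1.
p = 9, so q = 9/(9 - 1) = 1.125
|y|^q = 4.9161^1.125 = 5.9989
f*(4.9161) = 5.9989 / 1.125 = 5.3324


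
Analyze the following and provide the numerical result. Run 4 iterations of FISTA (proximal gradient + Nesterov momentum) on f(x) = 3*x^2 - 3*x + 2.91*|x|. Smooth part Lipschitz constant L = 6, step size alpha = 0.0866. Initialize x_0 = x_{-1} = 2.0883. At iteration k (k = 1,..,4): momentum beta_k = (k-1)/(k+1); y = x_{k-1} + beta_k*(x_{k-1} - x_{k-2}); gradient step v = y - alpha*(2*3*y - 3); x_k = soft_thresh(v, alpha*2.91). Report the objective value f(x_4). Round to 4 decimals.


FISTA on f(x) = 3*x^2 - 3*x + 2.91*|x|
L = 6, alpha = 0.0866
Iteration 1: beta = 0.0, y = 2.0883 + 0.0*(2.0883 - 2.0883) = 2.0883
  grad(y) = 9.5298, v = y - alpha*grad = 1.263
  prox(v) = soft_thresh(1.263, 0.252) = 1.011
Iteration 2: beta = 0.3333, y = 1.011 + 0.3333*(1.011 - 2.0883) = 0.6519
  grad(y) = 0.9115, v = y - alpha*grad = 0.573
  prox(v) = soft_thresh(0.573, 0.252) = 0.321
Iteration 3: beta = 0.5, y = 0.321 + 0.5*(0.321 - 1.011) = -0.024
  grad(y) = -3.1443, v = y - alpha*grad = 0.2482
  prox(v) = soft_thresh(0.2482, 0.252) = 0.0
Iteration 4: beta = 0.6, y = 0.0 + 0.6*(0.0 - 0.321) = -0.1926
  grad(y) = -4.1555, v = y - alpha*grad = 0.1673
  prox(v) = soft_thresh(0.1673, 0.252) = 0.0
f(x_4) = 3*0.0^2 - 3*0.0 + 2.91*|0.0| = 0.0


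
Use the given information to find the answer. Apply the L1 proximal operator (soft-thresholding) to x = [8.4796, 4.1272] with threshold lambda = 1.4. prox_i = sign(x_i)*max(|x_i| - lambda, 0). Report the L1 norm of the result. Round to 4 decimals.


Soft-thresholding with lambda = 1.4:
prox(8.4796) = sign(8.4796)*max(|8.4796| - 1.4, 0) = 7.0796
prox(4.1272) = sign(4.1272)*max(|4.1272| - 1.4, 0) = 2.7272
prox(x) = [7.0796, 2.7272]
||prox(x)||_1 = 7.0796 + 2.7272 = 9.8068


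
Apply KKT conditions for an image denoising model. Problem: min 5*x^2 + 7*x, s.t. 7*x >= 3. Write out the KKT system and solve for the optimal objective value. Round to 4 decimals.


Step 1: Try lambda = 0 (constraint inactive).
x_unc = -7/(2*5) = -0.7
Check: 7*-0.7 = -4.9 < 3 -- violated!
Step 2: Constraint must be active: 7*x = 3
x* = 3/7 = 0.4286 (rounded; the exact value 3/7 is used below)
lambda = (2*5*(3/7) + 7)/7 = 1.6122
Step 3: Compute optimal value.
f(x*) = 5*(3/7)^2 + 7*(3/7) = 3.9184


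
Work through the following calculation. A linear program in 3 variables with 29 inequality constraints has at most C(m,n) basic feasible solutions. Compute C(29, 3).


Each vertex corresponds to some choice of n active constraints out of m, so the number of vertices is at most C(m, n) = m! / (n!(m-n)!).
m = 29, n = 3
Numerator: 29 * 28 * 27
Denominator: 3! = 6
C(29, 3) = 3654


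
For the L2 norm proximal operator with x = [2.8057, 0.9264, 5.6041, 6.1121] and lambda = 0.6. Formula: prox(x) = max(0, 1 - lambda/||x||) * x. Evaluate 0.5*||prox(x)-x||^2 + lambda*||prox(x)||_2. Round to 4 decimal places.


Step 1: Compute ||x||.
||x|| = 8.8031
Step 2: Compute scaling factor.
scale = max(0, 1 - 0.6/8.8031) = 0.9318
Step 3: prox(x) = [2.6145, 0.8633, 5.2221, 5.6955]
||prox(x)|| = 8.2031
Step 4: Proximal objective.
0.5*||prox-x||^2 = 0.18
lambda*||prox|| = 4.9219
Total = 5.1018


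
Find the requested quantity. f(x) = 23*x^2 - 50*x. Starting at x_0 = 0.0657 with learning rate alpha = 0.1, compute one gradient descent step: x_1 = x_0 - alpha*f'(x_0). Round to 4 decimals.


We compute the gradient at x_0 and apply the update.
f'(x) = 46*x - 50
f'(0.0657) = 46*0.0657 - 50 = -46.9778
x_1 = 0.0657 - 0.1*-46.9778 = 4.7635


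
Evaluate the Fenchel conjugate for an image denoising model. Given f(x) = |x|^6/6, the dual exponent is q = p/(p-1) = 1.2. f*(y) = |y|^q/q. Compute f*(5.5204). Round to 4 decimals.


The conjugate exponent q satisfies 1/p + 1/q = 1.
p = 6, so q = 6/(6 - 1) = 1.2
|y|^q = 5.5204^1.2 = 7.769
f*(5.5204) = 7.769 / 1.2 = 6.4742


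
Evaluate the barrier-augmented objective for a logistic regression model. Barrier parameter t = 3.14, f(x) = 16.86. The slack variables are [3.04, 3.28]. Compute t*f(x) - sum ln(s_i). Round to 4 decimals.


Step 1: Compute log-barrier.
ln values: [1.1119, 1.1878]
phi = -(1.1119 + 1.1878) = -2.2997
Step 2: Compute augmented objective.
t*f(x) = 3.14*16.86 = 52.9404
Total = 52.9404 - 2.2997 = 50.6407


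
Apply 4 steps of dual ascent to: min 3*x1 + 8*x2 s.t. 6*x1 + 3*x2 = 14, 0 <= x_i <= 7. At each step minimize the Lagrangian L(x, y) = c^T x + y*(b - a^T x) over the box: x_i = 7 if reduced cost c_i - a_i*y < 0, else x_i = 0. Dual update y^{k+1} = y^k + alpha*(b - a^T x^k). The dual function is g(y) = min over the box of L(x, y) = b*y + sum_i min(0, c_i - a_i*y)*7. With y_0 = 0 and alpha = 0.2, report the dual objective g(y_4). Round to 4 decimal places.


Dual ascent for LP: min 3*x1 + 8*x2, 6*x1 + 3*x2 = 14, 0 <= x_i <= 7
Step 1: y^k = 0.0, reduced costs: (3.0, 8.0)
  x^k = (0.0, 0.0), subgradient = b - a^T x = 14.0
  y^{k+1} = 0.0 + 0.2*14.0 = 2.8
Step 2: y^k = 2.8, reduced costs: (-13.8, -0.4)
  x^k = (7.0, 7.0), subgradient = b - a^T x = -49.0
  y^{k+1} = 2.8 + 0.2*-49.0 = -7.0
Step 3: y^k = -7.0, reduced costs: (45.0, 29.0)
  x^k = (0.0, 0.0), subgradient = b - a^T x = 14.0
  y^{k+1} = -7.0 + 0.2*14.0 = -4.2
Step 4: y^k = -4.2, reduced costs: (28.2, 20.6)
  x^k = (0.0, 0.0), subgradient = b - a^T x = 14.0
  y^{k+1} = -4.2 + 0.2*14.0 = -1.4
Dual objective at y_4 = -1.4: reduced costs (11.4, 12.2), box minimizer x = (0.0, 0.0)
g(y_4) = b*y + (c1 - a1*y)*x1 + (c2 - a2*y)*x2 = 14*(-1.4) + 11.4*0.0 + 12.2*0.0 = -19.6 + 0.0 + 0.0 = -19.6
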